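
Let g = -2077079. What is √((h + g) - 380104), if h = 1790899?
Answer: 2*I*√166571 ≈ 816.26*I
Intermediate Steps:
√((h + g) - 380104) = √((1790899 - 2077079) - 380104) = √(-286180 - 380104) = √(-666284) = 2*I*√166571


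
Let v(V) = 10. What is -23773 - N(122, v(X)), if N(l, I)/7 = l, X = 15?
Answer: -24627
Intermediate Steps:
N(l, I) = 7*l
-23773 - N(122, v(X)) = -23773 - 7*122 = -23773 - 1*854 = -23773 - 854 = -24627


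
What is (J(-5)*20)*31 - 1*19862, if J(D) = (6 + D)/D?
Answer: -19986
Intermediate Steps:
J(D) = (6 + D)/D
(J(-5)*20)*31 - 1*19862 = (((6 - 5)/(-5))*20)*31 - 1*19862 = (-1/5*1*20)*31 - 19862 = -1/5*20*31 - 19862 = -4*31 - 19862 = -124 - 19862 = -19986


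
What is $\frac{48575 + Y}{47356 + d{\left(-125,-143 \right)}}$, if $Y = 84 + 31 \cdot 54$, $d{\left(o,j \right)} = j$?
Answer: $\frac{50333}{47213} \approx 1.0661$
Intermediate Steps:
$Y = 1758$ ($Y = 84 + 1674 = 1758$)
$\frac{48575 + Y}{47356 + d{\left(-125,-143 \right)}} = \frac{48575 + 1758}{47356 - 143} = \frac{50333}{47213}$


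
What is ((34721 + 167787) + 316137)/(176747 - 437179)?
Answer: -518645/260432 ≈ -1.9915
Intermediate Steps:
((34721 + 167787) + 316137)/(176747 - 437179) = (202508 + 316137)/(-260432) = 518645*(-1/260432) = -518645/260432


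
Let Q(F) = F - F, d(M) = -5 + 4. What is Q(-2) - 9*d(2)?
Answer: 9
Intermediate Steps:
d(M) = -1
Q(F) = 0
Q(-2) - 9*d(2) = 0 - 9*(-1) = 0 + 9 = 9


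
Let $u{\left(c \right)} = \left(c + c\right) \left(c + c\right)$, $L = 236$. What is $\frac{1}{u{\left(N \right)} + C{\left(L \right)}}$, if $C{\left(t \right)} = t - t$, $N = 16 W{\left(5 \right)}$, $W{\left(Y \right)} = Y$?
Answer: $\frac{1}{25600} \approx 3.9063 \cdot 10^{-5}$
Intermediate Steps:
$N = 80$ ($N = 16 \cdot 5 = 80$)
$u{\left(c \right)} = 4 c^{2}$ ($u{\left(c \right)} = 2 c 2 c = 4 c^{2}$)
$C{\left(t \right)} = 0$
$\frac{1}{u{\left(N \right)} + C{\left(L \right)}} = \frac{1}{4 \cdot 80^{2} + 0} = \frac{1}{4 \cdot 6400 + 0} = \frac{1}{25600 + 0} = \frac{1}{25600}$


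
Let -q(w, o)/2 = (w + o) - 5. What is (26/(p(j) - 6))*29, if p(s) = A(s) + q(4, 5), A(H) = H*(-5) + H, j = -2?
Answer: -377/3 ≈ -125.67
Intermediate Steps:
q(w, o) = 10 - 2*o - 2*w (q(w, o) = -2*((w + o) - 5) = -2*((o + w) - 5) = -2*(-5 + o + w) = 10 - 2*o - 2*w)
A(H) = -4*H (A(H) = -5*H + H = -4*H)
p(s) = -8 - 4*s (p(s) = -4*s + (10 - 2*5 - 2*4) = -4*s + (10 - 10 - 8) = -4*s - 8 = -8 - 4*s)
(26/(p(j) - 6))*29 = (26/((-8 - 4*(-2)) - 6))*29 = (26/((-8 + 8) - 6))*29 = (26/(0 - 6))*29 = (26/(-6))*29 = (26*(-1/6))*29 = -13/3*29 = -377/3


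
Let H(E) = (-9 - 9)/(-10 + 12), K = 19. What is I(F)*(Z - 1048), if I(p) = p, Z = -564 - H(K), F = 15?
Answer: -24045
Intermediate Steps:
H(E) = -9 (H(E) = -18/2 = -18*½ = -9)
Z = -555 (Z = -564 - 1*(-9) = -564 + 9 = -555)
I(F)*(Z - 1048) = 15*(-555 - 1048) = 15*(-1603) = -24045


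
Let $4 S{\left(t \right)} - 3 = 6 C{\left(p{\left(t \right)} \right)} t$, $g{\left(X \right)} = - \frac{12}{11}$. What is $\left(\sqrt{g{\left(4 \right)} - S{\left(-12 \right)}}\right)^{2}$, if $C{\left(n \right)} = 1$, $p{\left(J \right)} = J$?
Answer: $\frac{711}{44} \approx 16.159$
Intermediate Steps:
$g{\left(X \right)} = - \frac{12}{11}$ ($g{\left(X \right)} = \left(-12\right) \frac{1}{11} = - \frac{12}{11}$)
$S{\left(t \right)} = \frac{3}{4} + \frac{3 t}{2}$ ($S{\left(t \right)} = \frac{3}{4} + \frac{6 \cdot 1 t}{4} = \frac{3}{4} + \frac{6 t}{4} = \frac{3}{4} + \frac{3 t}{2}$)
$\left(\sqrt{g{\left(4 \right)} - S{\left(-12 \right)}}\right)^{2} = \left(\sqrt{- \frac{12}{11} - \left(\frac{3}{4} + \frac{3}{2} \left(-12\right)\right)}\right)^{2} = \left(\sqrt{- \frac{12}{11} - \left(\frac{3}{4} - 18\right)}\right)^{2} = \left(\sqrt{- \frac{12}{11} - - \frac{69}{4}}\right)^{2} = \left(\sqrt{- \frac{12}{11} + \frac{69}{4}}\right)^{2} = \left(\sqrt{\frac{711}{44}}\right)^{2} = \left(\frac{3 \sqrt{869}}{22}\right)^{2} = \frac{711}{44}$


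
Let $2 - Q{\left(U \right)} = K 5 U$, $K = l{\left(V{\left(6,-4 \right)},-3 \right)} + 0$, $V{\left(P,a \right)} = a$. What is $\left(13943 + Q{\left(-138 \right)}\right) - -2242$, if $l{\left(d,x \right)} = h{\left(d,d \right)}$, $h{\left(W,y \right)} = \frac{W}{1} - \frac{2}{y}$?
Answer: $13772$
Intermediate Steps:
$h{\left(W,y \right)} = W - \frac{2}{y}$ ($h{\left(W,y \right)} = W 1 - \frac{2}{y} = W - \frac{2}{y}$)
$l{\left(d,x \right)} = d - \frac{2}{d}$
$K = - \frac{7}{2}$ ($K = \left(-4 - \frac{2}{-4}\right) + 0 = \left(-4 - - \frac{1}{2}\right) + 0 = \left(-4 + \frac{1}{2}\right) + 0 = - \frac{7}{2} + 0 = - \frac{7}{2} \approx -3.5$)
$Q{\left(U \right)} = 2 + \frac{35 U}{2}$ ($Q{\left(U \right)} = 2 - \left(- \frac{7}{2}\right) 5 U = 2 - - \frac{35 U}{2} = 2 + \frac{35 U}{2}$)
$\left(13943 + Q{\left(-138 \right)}\right) - -2242 = \left(13943 + \left(2 + \frac{35}{2} \left(-138\right)\right)\right) - -2242 = \left(13943 + \left(2 - 2415\right)\right) + 2242 = \left(13943 - 2413\right) + 2242 = 11530 + 2242 = 13772$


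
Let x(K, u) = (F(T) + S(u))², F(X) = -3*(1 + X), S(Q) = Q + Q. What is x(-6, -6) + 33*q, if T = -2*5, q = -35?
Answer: -930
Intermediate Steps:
S(Q) = 2*Q
T = -10
F(X) = -3 - 3*X
x(K, u) = (27 + 2*u)² (x(K, u) = ((-3 - 3*(-10)) + 2*u)² = ((-3 + 30) + 2*u)² = (27 + 2*u)²)
x(-6, -6) + 33*q = (27 + 2*(-6))² + 33*(-35) = (27 - 12)² - 1155 = 15² - 1155 = 225 - 1155 = -930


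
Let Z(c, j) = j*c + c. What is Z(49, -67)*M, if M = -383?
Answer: 1238622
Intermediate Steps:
Z(c, j) = c + c*j (Z(c, j) = c*j + c = c + c*j)
Z(49, -67)*M = (49*(1 - 67))*(-383) = (49*(-66))*(-383) = -3234*(-383) = 1238622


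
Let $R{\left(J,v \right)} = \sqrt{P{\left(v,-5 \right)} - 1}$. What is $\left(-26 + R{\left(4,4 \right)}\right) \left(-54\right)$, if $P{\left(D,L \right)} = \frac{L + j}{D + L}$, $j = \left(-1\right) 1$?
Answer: $1404 - 54 \sqrt{5} \approx 1283.3$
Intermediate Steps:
$j = -1$
$P{\left(D,L \right)} = \frac{-1 + L}{D + L}$ ($P{\left(D,L \right)} = \frac{L - 1}{D + L} = \frac{-1 + L}{D + L}$)
$R{\left(J,v \right)} = \sqrt{-1 - \frac{6}{-5 + v}}$ ($R{\left(J,v \right)} = \sqrt{\frac{-1 - 5}{v - 5} - 1} = \sqrt{\frac{1}{-5 + v} \left(-6\right) - 1} = \sqrt{- \frac{6}{-5 + v} - 1} = \sqrt{-1 - \frac{6}{-5 + v}}$)
$\left(-26 + R{\left(4,4 \right)}\right) \left(-54\right) = \left(-26 + \sqrt{\frac{-1 - 4}{-5 + 4}}\right) \left(-54\right) = \left(-26 + \sqrt{\frac{-1 - 4}{-1}}\right) \left(-54\right) = \left(-26 + \sqrt{\left(-1\right) \left(-5\right)}\right) \left(-54\right) = \left(-26 + \sqrt{5}\right) \left(-54\right) = 1404 - 54 \sqrt{5}$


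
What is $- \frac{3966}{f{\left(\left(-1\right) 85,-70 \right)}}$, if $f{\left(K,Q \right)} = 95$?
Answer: $- \frac{3966}{95} \approx -41.747$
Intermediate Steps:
$- \frac{3966}{f{\left(\left(-1\right) 85,-70 \right)}} = - \frac{3966}{95}$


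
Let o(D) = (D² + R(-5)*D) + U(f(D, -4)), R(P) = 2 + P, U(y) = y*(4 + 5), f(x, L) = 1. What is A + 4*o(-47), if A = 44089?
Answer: 53525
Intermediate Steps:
U(y) = 9*y (U(y) = y*9 = 9*y)
o(D) = 9 + D² - 3*D (o(D) = (D² + (2 - 5)*D) + 9*1 = (D² - 3*D) + 9 = 9 + D² - 3*D)
A + 4*o(-47) = 44089 + 4*(9 + (-47)² - 3*(-47)) = 44089 + 4*(9 + 2209 + 141) = 44089 + 4*2359 = 44089 + 9436 = 53525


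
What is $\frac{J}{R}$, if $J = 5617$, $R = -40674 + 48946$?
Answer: $\frac{5617}{8272} \approx 0.67904$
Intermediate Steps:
$R = 8272$
$\frac{J}{R} = \frac{5617}{8272}$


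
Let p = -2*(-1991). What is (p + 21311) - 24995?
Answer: 298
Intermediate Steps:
p = 3982
(p + 21311) - 24995 = (3982 + 21311) - 24995 = 25293 - 24995 = 298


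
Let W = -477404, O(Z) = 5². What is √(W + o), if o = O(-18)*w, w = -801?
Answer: I*√497429 ≈ 705.29*I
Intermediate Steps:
O(Z) = 25
o = -20025 (o = 25*(-801) = -20025)
√(W + o) = √(-477404 - 20025) = √(-497429) = I*√497429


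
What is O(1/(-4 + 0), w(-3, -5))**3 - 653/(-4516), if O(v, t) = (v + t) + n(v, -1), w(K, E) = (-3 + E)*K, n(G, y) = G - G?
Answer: 967986823/72256 ≈ 13397.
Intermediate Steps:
n(G, y) = 0
w(K, E) = K*(-3 + E)
O(v, t) = t + v (O(v, t) = (v + t) + 0 = (t + v) + 0 = t + v)
O(1/(-4 + 0), w(-3, -5))**3 - 653/(-4516) = (-3*(-3 - 5) + 1/(-4 + 0))**3 - 653/(-4516) = (-3*(-8) + 1/(-4))**3 - 653*(-1/4516) = (24 - 1/4)**3 + 653/4516 = (95/4)**3 + 653/4516 = 857375/64 + 653/4516 = 967986823/72256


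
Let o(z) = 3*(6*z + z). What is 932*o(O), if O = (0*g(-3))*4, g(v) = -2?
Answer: 0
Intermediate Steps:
O = 0 (O = (0*(-2))*4 = 0*4 = 0)
o(z) = 21*z (o(z) = 3*(7*z) = 21*z)
932*o(O) = 932*(21*0) = 932*0 = 0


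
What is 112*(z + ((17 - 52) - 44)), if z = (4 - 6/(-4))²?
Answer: -5460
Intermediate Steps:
z = 121/4 (z = (4 - 6*(-¼))² = (4 + 3/2)² = (11/2)² = 121/4 ≈ 30.250)
112*(z + ((17 - 52) - 44)) = 112*(121/4 + ((17 - 52) - 44)) = 112*(121/4 + (-35 - 44)) = 112*(121/4 - 79) = 112*(-195/4) = -5460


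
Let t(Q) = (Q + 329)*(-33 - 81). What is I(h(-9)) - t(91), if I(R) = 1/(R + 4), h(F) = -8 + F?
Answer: 622439/13 ≈ 47880.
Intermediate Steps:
I(R) = 1/(4 + R)
t(Q) = -37506 - 114*Q (t(Q) = (329 + Q)*(-114) = -37506 - 114*Q)
I(h(-9)) - t(91) = 1/(4 + (-8 - 9)) - (-37506 - 114*91) = 1/(4 - 17) - (-37506 - 10374) = 1/(-13) - 1*(-47880) = -1/13 + 47880 = 622439/13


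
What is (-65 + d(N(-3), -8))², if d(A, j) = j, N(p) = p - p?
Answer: 5329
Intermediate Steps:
N(p) = 0
(-65 + d(N(-3), -8))² = (-65 - 8)² = (-73)² = 5329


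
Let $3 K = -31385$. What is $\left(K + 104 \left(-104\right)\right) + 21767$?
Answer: $\frac{1468}{3} \approx 489.33$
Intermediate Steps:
$K = - \frac{31385}{3}$ ($K = \frac{1}{3} \left(-31385\right) = - \frac{31385}{3} \approx -10462.0$)
$\left(K + 104 \left(-104\right)\right) + 21767 = \left(- \frac{31385}{3} + 104 \left(-104\right)\right) + 21767 = \left(- \frac{31385}{3} - 10816\right) + 21767 = - \frac{63833}{3} + 21767 = \frac{1468}{3}$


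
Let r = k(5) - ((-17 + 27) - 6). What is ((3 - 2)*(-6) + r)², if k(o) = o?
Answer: 25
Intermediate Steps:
r = 1 (r = 5 - ((-17 + 27) - 6) = 5 - (10 - 6) = 5 - 1*4 = 5 - 4 = 1)
((3 - 2)*(-6) + r)² = ((3 - 2)*(-6) + 1)² = (1*(-6) + 1)² = (-6 + 1)² = (-5)² = 25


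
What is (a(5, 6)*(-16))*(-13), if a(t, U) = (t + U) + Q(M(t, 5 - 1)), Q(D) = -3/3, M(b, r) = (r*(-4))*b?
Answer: 2080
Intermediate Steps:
M(b, r) = -4*b*r (M(b, r) = (-4*r)*b = -4*b*r)
Q(D) = -1 (Q(D) = -3*⅓ = -1)
a(t, U) = -1 + U + t (a(t, U) = (t + U) - 1 = (U + t) - 1 = -1 + U + t)
(a(5, 6)*(-16))*(-13) = ((-1 + 6 + 5)*(-16))*(-13) = (10*(-16))*(-13) = -160*(-13) = 2080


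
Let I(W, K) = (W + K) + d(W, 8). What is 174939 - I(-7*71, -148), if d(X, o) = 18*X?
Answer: 184530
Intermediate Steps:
I(W, K) = K + 19*W (I(W, K) = (W + K) + 18*W = (K + W) + 18*W = K + 19*W)
174939 - I(-7*71, -148) = 174939 - (-148 + 19*(-7*71)) = 174939 - (-148 + 19*(-497)) = 174939 - (-148 - 9443) = 174939 - 1*(-9591) = 174939 + 9591 = 184530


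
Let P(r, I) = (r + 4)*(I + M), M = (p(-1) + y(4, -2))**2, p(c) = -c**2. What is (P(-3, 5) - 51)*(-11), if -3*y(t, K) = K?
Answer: 4543/9 ≈ 504.78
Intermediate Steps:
y(t, K) = -K/3
M = 1/9 (M = (-1*(-1)**2 - 1/3*(-2))**2 = (-1*1 + 2/3)**2 = (-1 + 2/3)**2 = (-1/3)**2 = 1/9 ≈ 0.11111)
P(r, I) = (4 + r)*(1/9 + I) (P(r, I) = (r + 4)*(I + 1/9) = (4 + r)*(1/9 + I))
(P(-3, 5) - 51)*(-11) = ((4/9 + 4*5 + (1/9)*(-3) + 5*(-3)) - 51)*(-11) = ((4/9 + 20 - 1/3 - 15) - 51)*(-11) = (46/9 - 51)*(-11) = -413/9*(-11) = 4543/9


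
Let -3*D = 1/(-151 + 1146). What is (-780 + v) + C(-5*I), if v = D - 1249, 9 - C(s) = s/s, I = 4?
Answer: -6032686/2985 ≈ -2021.0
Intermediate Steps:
D = -1/2985 (D = -1/(3*(-151 + 1146)) = -⅓/995 = -⅓*1/995 = -1/2985 ≈ -0.00033501)
C(s) = 8 (C(s) = 9 - s/s = 9 - 1*1 = 9 - 1 = 8)
v = -3728266/2985 (v = -1/2985 - 1249 = -3728266/2985 ≈ -1249.0)
(-780 + v) + C(-5*I) = (-780 - 3728266/2985) + 8 = -6056566/2985 + 8 = -6032686/2985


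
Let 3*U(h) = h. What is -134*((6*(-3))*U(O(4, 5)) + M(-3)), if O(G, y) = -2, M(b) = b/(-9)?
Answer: -4958/3 ≈ -1652.7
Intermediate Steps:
M(b) = -b/9 (M(b) = b*(-1/9) = -b/9)
U(h) = h/3
-134*((6*(-3))*U(O(4, 5)) + M(-3)) = -134*((6*(-3))*((1/3)*(-2)) - 1/9*(-3)) = -134*(-18*(-2/3) + 1/3) = -134*(12 + 1/3) = -134*37/3 = -4958/3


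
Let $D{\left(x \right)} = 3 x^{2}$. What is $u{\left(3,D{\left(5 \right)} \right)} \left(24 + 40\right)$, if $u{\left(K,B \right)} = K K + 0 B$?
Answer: $576$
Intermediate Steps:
$u{\left(K,B \right)} = K^{2}$ ($u{\left(K,B \right)} = K^{2} + 0 = K^{2}$)
$u{\left(3,D{\left(5 \right)} \right)} \left(24 + 40\right) = 3^{2} \left(24 + 40\right) = 9 \cdot 64 = 576$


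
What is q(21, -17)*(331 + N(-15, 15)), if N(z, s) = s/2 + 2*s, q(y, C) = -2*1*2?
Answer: -1474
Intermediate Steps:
q(y, C) = -4 (q(y, C) = -2*2 = -4)
N(z, s) = 5*s/2 (N(z, s) = s*(½) + 2*s = s/2 + 2*s = 5*s/2)
q(21, -17)*(331 + N(-15, 15)) = -4*(331 + (5/2)*15) = -4*(331 + 75/2) = -4*737/2 = -1474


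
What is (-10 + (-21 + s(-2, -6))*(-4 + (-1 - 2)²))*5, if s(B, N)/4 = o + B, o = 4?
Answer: -375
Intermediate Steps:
s(B, N) = 16 + 4*B (s(B, N) = 4*(4 + B) = 16 + 4*B)
(-10 + (-21 + s(-2, -6))*(-4 + (-1 - 2)²))*5 = (-10 + (-21 + (16 + 4*(-2)))*(-4 + (-1 - 2)²))*5 = (-10 + (-21 + (16 - 8))*(-4 + (-3)²))*5 = (-10 + (-21 + 8)*(-4 + 9))*5 = (-10 - 13*5)*5 = (-10 - 65)*5 = -75*5 = -375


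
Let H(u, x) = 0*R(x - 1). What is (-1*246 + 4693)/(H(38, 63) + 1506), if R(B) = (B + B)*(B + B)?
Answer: 4447/1506 ≈ 2.9529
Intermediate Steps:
R(B) = 4*B² (R(B) = (2*B)*(2*B) = 4*B²)
H(u, x) = 0 (H(u, x) = 0*(4*(x - 1)²) = 0*(4*(-1 + x)²) = 0)
(-1*246 + 4693)/(H(38, 63) + 1506) = (-1*246 + 4693)/(0 + 1506) = (-246 + 4693)/1506 = 4447*(1/1506) = 4447/1506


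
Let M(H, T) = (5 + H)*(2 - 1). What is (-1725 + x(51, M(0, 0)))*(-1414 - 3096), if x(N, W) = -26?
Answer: 7897010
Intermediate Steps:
M(H, T) = 5 + H (M(H, T) = (5 + H)*1 = 5 + H)
(-1725 + x(51, M(0, 0)))*(-1414 - 3096) = (-1725 - 26)*(-1414 - 3096) = -1751*(-4510) = 7897010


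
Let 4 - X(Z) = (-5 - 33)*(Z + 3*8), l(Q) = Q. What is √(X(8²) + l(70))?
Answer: √3418 ≈ 58.464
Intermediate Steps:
X(Z) = 916 + 38*Z (X(Z) = 4 - (-5 - 33)*(Z + 3*8) = 4 - (-38)*(Z + 24) = 4 - (-38)*(24 + Z) = 4 - (-912 - 38*Z) = 4 + (912 + 38*Z) = 916 + 38*Z)
√(X(8²) + l(70)) = √((916 + 38*8²) + 70) = √((916 + 38*64) + 70) = √((916 + 2432) + 70) = √(3348 + 70) = √3418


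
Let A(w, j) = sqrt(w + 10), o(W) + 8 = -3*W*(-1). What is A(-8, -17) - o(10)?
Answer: -22 + sqrt(2) ≈ -20.586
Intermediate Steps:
o(W) = -8 + 3*W (o(W) = -8 - 3*W*(-1) = -8 + 3*W)
A(w, j) = sqrt(10 + w)
A(-8, -17) - o(10) = sqrt(10 - 8) - (-8 + 3*10) = sqrt(2) - (-8 + 30) = sqrt(2) - 1*22 = sqrt(2) - 22 = -22 + sqrt(2)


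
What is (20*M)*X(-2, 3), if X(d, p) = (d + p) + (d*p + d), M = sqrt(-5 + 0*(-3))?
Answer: -140*I*sqrt(5) ≈ -313.05*I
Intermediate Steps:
M = I*sqrt(5) (M = sqrt(-5 + 0) = sqrt(-5) = I*sqrt(5) ≈ 2.2361*I)
X(d, p) = p + 2*d + d*p (X(d, p) = (d + p) + (d + d*p) = p + 2*d + d*p)
(20*M)*X(-2, 3) = (20*(I*sqrt(5)))*(3 + 2*(-2) - 2*3) = (20*I*sqrt(5))*(3 - 4 - 6) = (20*I*sqrt(5))*(-7) = -140*I*sqrt(5)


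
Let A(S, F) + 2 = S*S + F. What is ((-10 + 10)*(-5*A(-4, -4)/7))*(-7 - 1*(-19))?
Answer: 0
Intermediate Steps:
A(S, F) = -2 + F + S² (A(S, F) = -2 + (S*S + F) = -2 + (S² + F) = -2 + (F + S²) = -2 + F + S²)
((-10 + 10)*(-5*A(-4, -4)/7))*(-7 - 1*(-19)) = ((-10 + 10)*(-5*(-2 - 4 + (-4)²)/7))*(-7 - 1*(-19)) = (0*(-5*(-2 - 4 + 16)/7))*(-7 + 19) = (0*(-50/7))*12 = 0*12 = 0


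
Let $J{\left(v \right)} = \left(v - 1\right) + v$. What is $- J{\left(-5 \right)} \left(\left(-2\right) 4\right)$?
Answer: $-88$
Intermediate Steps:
$J{\left(v \right)} = -1 + 2 v$ ($J{\left(v \right)} = \left(-1 + v\right) + v = -1 + 2 v$)
$- J{\left(-5 \right)} \left(\left(-2\right) 4\right) = - (-1 + 2 \left(-5\right)) \left(\left(-2\right) 4\right) = - (-1 - 10) \left(-8\right) = \left(-1\right) \left(-11\right) \left(-8\right) = 11 \left(-8\right) = -88$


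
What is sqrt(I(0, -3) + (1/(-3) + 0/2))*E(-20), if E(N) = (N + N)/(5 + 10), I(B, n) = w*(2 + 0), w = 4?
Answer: -8*sqrt(69)/9 ≈ -7.3837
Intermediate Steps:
I(B, n) = 8 (I(B, n) = 4*(2 + 0) = 4*2 = 8)
E(N) = 2*N/15 (E(N) = (2*N)/15 = (2*N)*(1/15) = 2*N/15)
sqrt(I(0, -3) + (1/(-3) + 0/2))*E(-20) = sqrt(8 + (1/(-3) + 0/2))*((2/15)*(-20)) = sqrt(8 + (1*(-1/3) + 0*(1/2)))*(-8/3) = sqrt(8 + (-1/3 + 0))*(-8/3) = sqrt(8 - 1/3)*(-8/3) = sqrt(23/3)*(-8/3) = (sqrt(69)/3)*(-8/3) = -8*sqrt(69)/9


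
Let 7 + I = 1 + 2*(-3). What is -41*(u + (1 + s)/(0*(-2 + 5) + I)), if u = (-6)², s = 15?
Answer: -4264/3 ≈ -1421.3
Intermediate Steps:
u = 36
I = -12 (I = -7 + (1 + 2*(-3)) = -7 + (1 - 6) = -7 - 5 = -12)
-41*(u + (1 + s)/(0*(-2 + 5) + I)) = -41*(36 + (1 + 15)/(0*(-2 + 5) - 12)) = -41*(36 + 16/(0*3 - 12)) = -41*(36 + 16/(0 - 12)) = -41*(36 + 16/(-12)) = -41*(36 + 16*(-1/12)) = -41*(36 - 4/3) = -41*104/3 = -4264/3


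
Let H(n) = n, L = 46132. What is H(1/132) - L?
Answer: -6089423/132 ≈ -46132.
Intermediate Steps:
H(1/132) - L = 1/132 - 1*46132 = 1/132 - 46132 = -6089423/132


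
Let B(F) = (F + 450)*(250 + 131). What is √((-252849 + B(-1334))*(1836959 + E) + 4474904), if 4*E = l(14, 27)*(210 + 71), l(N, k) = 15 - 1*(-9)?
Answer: I*√1084158065281 ≈ 1.0412e+6*I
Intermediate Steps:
l(N, k) = 24 (l(N, k) = 15 + 9 = 24)
B(F) = 171450 + 381*F (B(F) = (450 + F)*381 = 171450 + 381*F)
E = 1686 (E = (24*(210 + 71))/4 = (24*281)/4 = (¼)*6744 = 1686)
√((-252849 + B(-1334))*(1836959 + E) + 4474904) = √((-252849 + (171450 + 381*(-1334)))*(1836959 + 1686) + 4474904) = √((-252849 + (171450 - 508254))*1838645 + 4474904) = √((-252849 - 336804)*1838645 + 4474904) = √(-589653*1838645 + 4474904) = √(-1084162540185 + 4474904) = √(-1084158065281) = I*√1084158065281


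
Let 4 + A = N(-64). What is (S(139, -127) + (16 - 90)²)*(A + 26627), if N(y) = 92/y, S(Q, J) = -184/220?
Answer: 12826652163/88 ≈ 1.4576e+8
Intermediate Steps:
S(Q, J) = -46/55 (S(Q, J) = -184*1/220 = -46/55)
A = -87/16 (A = -4 + 92/(-64) = -4 + 92*(-1/64) = -4 - 23/16 = -87/16 ≈ -5.4375)
(S(139, -127) + (16 - 90)²)*(A + 26627) = (-46/55 + (16 - 90)²)*(-87/16 + 26627) = (-46/55 + (-74)²)*(425945/16) = (-46/55 + 5476)*(425945/16) = (301134/55)*(425945/16) = 12826652163/88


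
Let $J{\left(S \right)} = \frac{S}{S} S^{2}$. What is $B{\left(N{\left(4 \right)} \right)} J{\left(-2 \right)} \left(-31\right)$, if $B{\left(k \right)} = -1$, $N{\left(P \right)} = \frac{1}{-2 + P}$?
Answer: $124$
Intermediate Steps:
$J{\left(S \right)} = S^{2}$ ($J{\left(S \right)} = 1 S^{2} = S^{2}$)
$B{\left(N{\left(4 \right)} \right)} J{\left(-2 \right)} \left(-31\right) = - \left(-2\right)^{2} \left(-31\right) = \left(-1\right) 4 \left(-31\right) = \left(-4\right) \left(-31\right) = 124$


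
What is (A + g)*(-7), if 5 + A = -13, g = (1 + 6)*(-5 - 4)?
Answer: 567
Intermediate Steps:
g = -63 (g = 7*(-9) = -63)
A = -18 (A = -5 - 13 = -18)
(A + g)*(-7) = (-18 - 63)*(-7) = -81*(-7) = 567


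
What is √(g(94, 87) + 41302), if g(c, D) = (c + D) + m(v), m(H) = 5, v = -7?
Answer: 4*√2593 ≈ 203.69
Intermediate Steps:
g(c, D) = 5 + D + c (g(c, D) = (c + D) + 5 = (D + c) + 5 = 5 + D + c)
√(g(94, 87) + 41302) = √((5 + 87 + 94) + 41302) = √(186 + 41302) = √41488 = 4*√2593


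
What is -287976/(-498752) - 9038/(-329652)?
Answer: 3107487029/5137956072 ≈ 0.60481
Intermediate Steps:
-287976/(-498752) - 9038/(-329652) = -287976*(-1/498752) - 9038*(-1/329652) = 35997/62344 + 4519/164826 = 3107487029/5137956072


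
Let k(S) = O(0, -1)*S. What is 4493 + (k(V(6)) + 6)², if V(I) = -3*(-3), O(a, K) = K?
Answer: 4502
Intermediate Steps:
V(I) = 9
k(S) = -S
4493 + (k(V(6)) + 6)² = 4493 + (-1*9 + 6)² = 4493 + (-9 + 6)² = 4493 + (-3)² = 4493 + 9 = 4502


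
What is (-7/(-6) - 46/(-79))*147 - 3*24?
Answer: 29245/158 ≈ 185.09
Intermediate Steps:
(-7/(-6) - 46/(-79))*147 - 3*24 = (-7*(-1/6) - 46*(-1/79))*147 - 72 = (7/6 + 46/79)*147 - 72 = (829/474)*147 - 72 = 40621/158 - 72 = 29245/158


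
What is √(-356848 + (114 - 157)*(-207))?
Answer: I*√347947 ≈ 589.87*I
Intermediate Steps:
√(-356848 + (114 - 157)*(-207)) = √(-356848 - 43*(-207)) = √(-356848 + 8901) = √(-347947) = I*√347947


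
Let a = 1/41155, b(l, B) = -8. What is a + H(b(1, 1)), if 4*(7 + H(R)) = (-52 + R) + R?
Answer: -987719/41155 ≈ -24.000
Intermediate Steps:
H(R) = -20 + R/2 (H(R) = -7 + ((-52 + R) + R)/4 = -7 + (-52 + 2*R)/4 = -7 + (-13 + R/2) = -20 + R/2)
a = 1/41155 ≈ 2.4298e-5
a + H(b(1, 1)) = 1/41155 + (-20 + (1/2)*(-8)) = 1/41155 + (-20 - 4) = 1/41155 - 24 = -987719/41155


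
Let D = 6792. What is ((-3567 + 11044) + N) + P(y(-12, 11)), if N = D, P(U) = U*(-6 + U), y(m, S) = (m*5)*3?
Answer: 47749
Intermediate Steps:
y(m, S) = 15*m (y(m, S) = (5*m)*3 = 15*m)
N = 6792
((-3567 + 11044) + N) + P(y(-12, 11)) = ((-3567 + 11044) + 6792) + (15*(-12))*(-6 + 15*(-12)) = (7477 + 6792) - 180*(-6 - 180) = 14269 - 180*(-186) = 14269 + 33480 = 47749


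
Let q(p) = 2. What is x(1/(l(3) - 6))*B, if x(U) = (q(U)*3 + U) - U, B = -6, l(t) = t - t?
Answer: -36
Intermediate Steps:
l(t) = 0
x(U) = 6 (x(U) = (2*3 + U) - U = (6 + U) - U = 6)
x(1/(l(3) - 6))*B = 6*(-6) = -36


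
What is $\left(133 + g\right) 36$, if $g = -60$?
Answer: $2628$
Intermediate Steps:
$\left(133 + g\right) 36 = \left(133 - 60\right) 36 = 73 \cdot 36 = 2628$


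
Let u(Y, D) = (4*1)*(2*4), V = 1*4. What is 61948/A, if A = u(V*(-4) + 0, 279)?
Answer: 15487/8 ≈ 1935.9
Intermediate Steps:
V = 4
u(Y, D) = 32 (u(Y, D) = 4*8 = 32)
A = 32
61948/A = 61948/32 = 61948*(1/32) = 15487/8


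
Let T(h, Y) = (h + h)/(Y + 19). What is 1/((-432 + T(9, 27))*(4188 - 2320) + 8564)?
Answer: -23/18346664 ≈ -1.2536e-6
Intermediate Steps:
T(h, Y) = 2*h/(19 + Y) (T(h, Y) = (2*h)/(19 + Y) = 2*h/(19 + Y))
1/((-432 + T(9, 27))*(4188 - 2320) + 8564) = 1/((-432 + 2*9/(19 + 27))*(4188 - 2320) + 8564) = 1/((-432 + 2*9/46)*1868 + 8564) = 1/((-432 + 2*9*(1/46))*1868 + 8564) = 1/((-432 + 9/23)*1868 + 8564) = 1/(-9927/23*1868 + 8564) = 1/(-18543636/23 + 8564) = 1/(-18346664/23) = -23/18346664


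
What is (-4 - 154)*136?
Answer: -21488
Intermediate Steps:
(-4 - 154)*136 = -158*136 = -21488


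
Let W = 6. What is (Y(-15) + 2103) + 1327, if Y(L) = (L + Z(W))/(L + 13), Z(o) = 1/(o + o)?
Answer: 82499/24 ≈ 3437.5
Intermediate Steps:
Z(o) = 1/(2*o)
Y(L) = (1/12 + L)/(13 + L) (Y(L) = (L + (½)/6)/(L + 13) = (L + (½)*(⅙))/(13 + L) = (L + 1/12)/(13 + L) = (1/12 + L)/(13 + L))
(Y(-15) + 2103) + 1327 = ((1/12 - 15)/(13 - 15) + 2103) + 1327 = (-179/12/(-2) + 2103) + 1327 = (-½*(-179/12) + 2103) + 1327 = (179/24 + 2103) + 1327 = 50651/24 + 1327 = 82499/24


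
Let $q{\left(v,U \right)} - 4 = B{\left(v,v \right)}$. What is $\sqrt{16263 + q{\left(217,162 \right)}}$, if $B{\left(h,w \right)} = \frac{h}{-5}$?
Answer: $\frac{\sqrt{405590}}{5} \approx 127.37$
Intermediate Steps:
$B{\left(h,w \right)} = - \frac{h}{5}$ ($B{\left(h,w \right)} = h \left(- \frac{1}{5}\right) = - \frac{h}{5}$)
$q{\left(v,U \right)} = 4 - \frac{v}{5}$
$\sqrt{16263 + q{\left(217,162 \right)}} = \sqrt{16263 + \left(4 - \frac{217}{5}\right)} = \sqrt{16263 - \frac{197}{5}} = \sqrt{\frac{81118}{5}} = \frac{\sqrt{405590}}{5}$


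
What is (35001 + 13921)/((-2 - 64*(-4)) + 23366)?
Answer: 24461/11810 ≈ 2.0712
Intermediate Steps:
(35001 + 13921)/((-2 - 64*(-4)) + 23366) = 48922/((-2 + 256) + 23366) = 48922/(254 + 23366) = 48922/23620 = 48922*(1/23620) = 24461/11810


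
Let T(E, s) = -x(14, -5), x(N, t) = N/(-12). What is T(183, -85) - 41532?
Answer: -249185/6 ≈ -41531.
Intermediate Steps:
x(N, t) = -N/12 (x(N, t) = N*(-1/12) = -N/12)
T(E, s) = 7/6 (T(E, s) = -(-1)*14/12 = -1*(-7/6) = 7/6)
T(183, -85) - 41532 = 7/6 - 41532 = -249185/6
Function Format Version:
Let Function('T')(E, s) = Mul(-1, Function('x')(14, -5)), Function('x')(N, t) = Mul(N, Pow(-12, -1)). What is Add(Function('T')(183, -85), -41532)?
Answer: Rational(-249185, 6) ≈ -41531.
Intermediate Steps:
Function('x')(N, t) = Mul(Rational(-1, 12), N) (Function('x')(N, t) = Mul(N, Rational(-1, 12)) = Mul(Rational(-1, 12), N))
Function('T')(E, s) = Rational(7, 6) (Function('T')(E, s) = Mul(-1, Mul(Rational(-1, 12), 14)) = Mul(-1, Rational(-7, 6)) = Rational(7, 6))
Add(Function('T')(183, -85), -41532) = Add(Rational(7, 6), -41532) = Rational(-249185, 6)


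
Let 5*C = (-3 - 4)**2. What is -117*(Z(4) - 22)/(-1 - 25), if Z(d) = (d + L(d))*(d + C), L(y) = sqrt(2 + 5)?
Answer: 747/5 + 621*sqrt(7)/10 ≈ 313.70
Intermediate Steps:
L(y) = sqrt(7)
C = 49/5 (C = (-3 - 4)**2/5 = (1/5)*(-7)**2 = (1/5)*49 = 49/5 ≈ 9.8000)
Z(d) = (49/5 + d)*(d + sqrt(7)) (Z(d) = (d + sqrt(7))*(d + 49/5) = (d + sqrt(7))*(49/5 + d) = (49/5 + d)*(d + sqrt(7)))
-117*(Z(4) - 22)/(-1 - 25) = -117*((4**2 + (49/5)*4 + 49*sqrt(7)/5 + 4*sqrt(7)) - 22)/(-1 - 25) = -117*((16 + 196/5 + 49*sqrt(7)/5 + 4*sqrt(7)) - 22)/(-26) = -117*((276/5 + 69*sqrt(7)/5) - 22)*(-1)/26 = -117*(166/5 + 69*sqrt(7)/5)*(-1)/26 = -117*(-83/65 - 69*sqrt(7)/130) = 747/5 + 621*sqrt(7)/10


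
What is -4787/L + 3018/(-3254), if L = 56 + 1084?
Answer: -9508709/1854780 ≈ -5.1266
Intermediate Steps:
L = 1140
-4787/L + 3018/(-3254) = -4787/1140 + 3018/(-3254) = -4787*1/1140 + 3018*(-1/3254) = -4787/1140 - 1509/1627 = -9508709/1854780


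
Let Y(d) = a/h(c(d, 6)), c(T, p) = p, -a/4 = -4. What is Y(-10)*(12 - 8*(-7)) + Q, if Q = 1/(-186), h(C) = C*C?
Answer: 16861/558 ≈ 30.217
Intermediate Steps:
a = 16 (a = -4*(-4) = 16)
h(C) = C²
Y(d) = 4/9 (Y(d) = 16/(6²) = 16/36 = 16*(1/36) = 4/9)
Q = -1/186 ≈ -0.0053763
Y(-10)*(12 - 8*(-7)) + Q = 4*(12 - 8*(-7))/9 - 1/186 = 4*(12 + 56)/9 - 1/186 = (4/9)*68 - 1/186 = 272/9 - 1/186 = 16861/558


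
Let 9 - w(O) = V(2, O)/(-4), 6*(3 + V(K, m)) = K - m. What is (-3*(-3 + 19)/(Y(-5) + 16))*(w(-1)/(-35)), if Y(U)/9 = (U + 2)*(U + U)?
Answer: 201/5005 ≈ 0.040160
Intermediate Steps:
V(K, m) = -3 - m/6 + K/6 (V(K, m) = -3 + (K - m)/6 = -3 + (-m/6 + K/6) = -3 - m/6 + K/6)
Y(U) = 18*U*(2 + U) (Y(U) = 9*((U + 2)*(U + U)) = 9*((2 + U)*(2*U)) = 9*(2*U*(2 + U)) = 18*U*(2 + U))
w(O) = 25/3 - O/24 (w(O) = 9 - (-3 - O/6 + (⅙)*2)/(-4) = 9 - (-3 - O/6 + ⅓)*(-1)/4 = 9 - (-8/3 - O/6)*(-1)/4 = 9 - (⅔ + O/24) = 9 + (-⅔ - O/24) = 25/3 - O/24)
(-3*(-3 + 19)/(Y(-5) + 16))*(w(-1)/(-35)) = (-3*(-3 + 19)/(18*(-5)*(2 - 5) + 16))*((25/3 - 1/24*(-1))/(-35)) = (-48/(18*(-5)*(-3) + 16))*((25/3 + 1/24)*(-1/35)) = (-48/(270 + 16))*((67/8)*(-1/35)) = -48/286*(-67/280) = -3*8/143*(-67/280) = -24/143*(-67/280) = 201/5005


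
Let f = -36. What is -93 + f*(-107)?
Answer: 3759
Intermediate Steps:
-93 + f*(-107) = -93 - 36*(-107) = -93 + 3852 = 3759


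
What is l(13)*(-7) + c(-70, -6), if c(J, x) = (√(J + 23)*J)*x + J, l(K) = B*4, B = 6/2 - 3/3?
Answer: -126 + 420*I*√47 ≈ -126.0 + 2879.4*I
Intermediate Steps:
B = 2 (B = 6*(½) - 3*⅓ = 3 - 1 = 2)
l(K) = 8 (l(K) = 2*4 = 8)
c(J, x) = J + J*x*√(23 + J) (c(J, x) = (√(23 + J)*J)*x + J = (J*√(23 + J))*x + J = J*x*√(23 + J) + J = J + J*x*√(23 + J))
l(13)*(-7) + c(-70, -6) = 8*(-7) - 70*(1 - 6*√(23 - 70)) = -56 - 70*(1 - 6*I*√47) = -56 + (-70 + 420*I*√47) = -126 + 420*I*√47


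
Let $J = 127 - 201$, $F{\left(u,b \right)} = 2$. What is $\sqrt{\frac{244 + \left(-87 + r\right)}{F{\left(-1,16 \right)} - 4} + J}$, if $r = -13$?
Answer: $i \sqrt{146} \approx 12.083 i$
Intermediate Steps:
$J = -74$
$\sqrt{\frac{244 + \left(-87 + r\right)}{F{\left(-1,16 \right)} - 4} + J} = \sqrt{\frac{244 - 100}{2 - 4} - 74} = \sqrt{\frac{144}{-2} - 74} = \sqrt{144 \left(- \frac{1}{2}\right) - 74} = \sqrt{-72 - 74} = \sqrt{-146} = i \sqrt{146}$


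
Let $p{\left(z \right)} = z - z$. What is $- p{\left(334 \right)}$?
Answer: $0$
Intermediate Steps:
$p{\left(z \right)} = 0$
$- p{\left(334 \right)} = \left(-1\right) 0 = 0$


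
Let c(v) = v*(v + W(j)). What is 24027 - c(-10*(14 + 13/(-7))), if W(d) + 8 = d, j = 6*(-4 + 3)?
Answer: 371523/49 ≈ 7582.1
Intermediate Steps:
j = -6 (j = 6*(-1) = -6)
W(d) = -8 + d
c(v) = v*(-14 + v) (c(v) = v*(v + (-8 - 6)) = v*(v - 14) = v*(-14 + v))
24027 - c(-10*(14 + 13/(-7))) = 24027 - (-10*(14 + 13/(-7)))*(-14 - 10*(14 + 13/(-7))) = 24027 - (-10*(14 + 13*(-⅐)))*(-14 - 10*(14 + 13*(-⅐))) = 24027 - (-10*(14 - 13/7))*(-14 - 10*(14 - 13/7)) = 24027 - (-10*85/7)*(-14 - 10*85/7) = 24027 - (-850)*(-14 - 850/7)/7 = 24027 - (-850)*(-948)/(7*7) = 24027 - 1*805800/49 = 24027 - 805800/49 = 371523/49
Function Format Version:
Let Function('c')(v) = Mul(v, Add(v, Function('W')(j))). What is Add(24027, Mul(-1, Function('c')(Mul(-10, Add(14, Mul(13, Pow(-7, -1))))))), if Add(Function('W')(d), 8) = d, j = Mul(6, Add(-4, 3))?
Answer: Rational(371523, 49) ≈ 7582.1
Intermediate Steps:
j = -6 (j = Mul(6, -1) = -6)
Function('W')(d) = Add(-8, d)
Function('c')(v) = Mul(v, Add(-14, v)) (Function('c')(v) = Mul(v, Add(v, Add(-8, -6))) = Mul(v, Add(v, -14)) = Mul(v, Add(-14, v)))
Add(24027, Mul(-1, Function('c')(Mul(-10, Add(14, Mul(13, Pow(-7, -1))))))) = Add(24027, Mul(-1, Mul(Mul(-10, Add(14, Mul(13, Pow(-7, -1)))), Add(-14, Mul(-10, Add(14, Mul(13, Pow(-7, -1)))))))) = Add(24027, Mul(-1, Mul(Mul(-10, Add(14, Mul(13, Rational(-1, 7)))), Add(-14, Mul(-10, Add(14, Mul(13, Rational(-1, 7)))))))) = Add(24027, Mul(-1, Mul(Mul(-10, Add(14, Rational(-13, 7))), Add(-14, Mul(-10, Add(14, Rational(-13, 7))))))) = Add(24027, Mul(-1, Mul(Mul(-10, Rational(85, 7)), Add(-14, Mul(-10, Rational(85, 7)))))) = Add(24027, Mul(-1, Mul(Rational(-850, 7), Add(-14, Rational(-850, 7))))) = Add(24027, Mul(-1, Mul(Rational(-850, 7), Rational(-948, 7)))) = Add(24027, Mul(-1, Rational(805800, 49))) = Add(24027, Rational(-805800, 49)) = Rational(371523, 49)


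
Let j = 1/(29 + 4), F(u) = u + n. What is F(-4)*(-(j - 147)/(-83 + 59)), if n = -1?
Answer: 12125/396 ≈ 30.619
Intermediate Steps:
F(u) = -1 + u (F(u) = u - 1 = -1 + u)
j = 1/33 ≈ 0.030303
F(-4)*(-(j - 147)/(-83 + 59)) = (-1 - 4)*(-(1/33 - 147)/(-83 + 59)) = -(-5)*(-4850/33/(-24)) = -(-5)*(-4850/33*(-1/24)) = -(-5)*2425/396 = -5*(-2425/396) = 12125/396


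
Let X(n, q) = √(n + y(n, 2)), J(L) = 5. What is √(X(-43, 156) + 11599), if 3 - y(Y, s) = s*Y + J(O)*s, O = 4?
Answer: √11605 ≈ 107.73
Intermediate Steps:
y(Y, s) = 3 - 5*s - Y*s (y(Y, s) = 3 - (s*Y + 5*s) = 3 - (Y*s + 5*s) = 3 - (5*s + Y*s) = 3 + (-5*s - Y*s) = 3 - 5*s - Y*s)
X(n, q) = √(-7 - n) (X(n, q) = √(n + (3 - 5*2 - 1*n*2)) = √(n + (3 - 10 - 2*n)) = √(n + (-7 - 2*n)) = √(-7 - n))
√(X(-43, 156) + 11599) = √(√(-7 - 1*(-43)) + 11599) = √(√(-7 + 43) + 11599) = √(√36 + 11599) = √(6 + 11599) = √11605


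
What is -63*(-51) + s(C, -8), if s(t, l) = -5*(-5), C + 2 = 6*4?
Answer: 3238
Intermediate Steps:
C = 22 (C = -2 + 6*4 = -2 + 24 = 22)
s(t, l) = 25
-63*(-51) + s(C, -8) = -63*(-51) + 25 = 3213 + 25 = 3238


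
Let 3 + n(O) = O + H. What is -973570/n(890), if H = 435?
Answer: -486785/661 ≈ -736.44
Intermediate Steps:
n(O) = 432 + O (n(O) = -3 + (O + 435) = -3 + (435 + O) = 432 + O)
-973570/n(890) = -973570/(432 + 890) = -973570/1322 = -973570*1/1322 = -486785/661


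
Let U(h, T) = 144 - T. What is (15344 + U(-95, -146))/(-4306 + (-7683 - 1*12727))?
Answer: -7817/12358 ≈ -0.63255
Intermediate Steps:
(15344 + U(-95, -146))/(-4306 + (-7683 - 1*12727)) = (15344 + (144 - 1*(-146)))/(-4306 + (-7683 - 1*12727)) = (15344 + (144 + 146))/(-4306 + (-7683 - 12727)) = (15344 + 290)/(-4306 - 20410) = 15634/(-24716) = 15634*(-1/24716) = -7817/12358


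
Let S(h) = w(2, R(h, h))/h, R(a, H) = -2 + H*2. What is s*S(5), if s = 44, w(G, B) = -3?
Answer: -132/5 ≈ -26.400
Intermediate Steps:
R(a, H) = -2 + 2*H
S(h) = -3/h
s*S(5) = 44*(-3/5) = 44*(-3*⅕) = 44*(-⅗) = -132/5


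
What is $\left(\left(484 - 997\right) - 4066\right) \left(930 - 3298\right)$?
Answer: $10843072$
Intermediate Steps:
$\left(\left(484 - 997\right) - 4066\right) \left(930 - 3298\right) = \left(\left(484 - 997\right) - 4066\right) \left(-2368\right) = \left(-513 - 4066\right) \left(-2368\right) = \left(-4579\right) \left(-2368\right) = 10843072$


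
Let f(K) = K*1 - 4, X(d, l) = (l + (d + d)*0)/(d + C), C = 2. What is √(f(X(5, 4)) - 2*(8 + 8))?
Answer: 2*I*√434/7 ≈ 5.9522*I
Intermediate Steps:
X(d, l) = l/(2 + d) (X(d, l) = (l + (d + d)*0)/(d + 2) = (l + (2*d)*0)/(2 + d) = (l + 0)/(2 + d) = l/(2 + d))
f(K) = -4 + K (f(K) = K - 4 = -4 + K)
√(f(X(5, 4)) - 2*(8 + 8)) = √((-4 + 4/(2 + 5)) - 2*(8 + 8)) = √((-4 + 4/7) - 2*16) = √((-4 + 4*(⅐)) - 32) = √((-4 + 4/7) - 32) = √(-24/7 - 32) = √(-248/7) = 2*I*√434/7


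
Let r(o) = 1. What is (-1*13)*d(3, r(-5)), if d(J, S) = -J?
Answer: 39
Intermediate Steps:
(-1*13)*d(3, r(-5)) = (-1*13)*(-1*3) = -13*(-3) = 39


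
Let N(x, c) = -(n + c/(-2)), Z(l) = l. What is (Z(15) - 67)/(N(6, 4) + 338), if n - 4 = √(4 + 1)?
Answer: -17472/112891 - 52*√5/112891 ≈ -0.15580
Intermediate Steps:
n = 4 + √5 (n = 4 + √(4 + 1) = 4 + √5 ≈ 6.2361)
N(x, c) = -4 + c/2 - √5 (N(x, c) = -((4 + √5) + c/(-2)) = -((4 + √5) + c*(-½)) = -((4 + √5) - c/2) = -(4 + √5 - c/2) = -4 + c/2 - √5)
(Z(15) - 67)/(N(6, 4) + 338) = (15 - 67)/((-4 + (½)*4 - √5) + 338) = -52/((-4 + 2 - √5) + 338) = -52/((-2 - √5) + 338) = -52/(336 - √5)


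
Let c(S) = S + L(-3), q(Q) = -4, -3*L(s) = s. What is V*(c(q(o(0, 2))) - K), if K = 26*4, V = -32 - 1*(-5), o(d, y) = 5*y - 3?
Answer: 2889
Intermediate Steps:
L(s) = -s/3
o(d, y) = -3 + 5*y
V = -27 (V = -32 + 5 = -27)
K = 104
c(S) = 1 + S (c(S) = S - 1/3*(-3) = S + 1 = 1 + S)
V*(c(q(o(0, 2))) - K) = -27*((1 - 4) - 1*104) = -27*(-3 - 104) = -27*(-107) = 2889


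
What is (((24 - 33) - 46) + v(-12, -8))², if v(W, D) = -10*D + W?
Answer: 169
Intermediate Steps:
v(W, D) = W - 10*D
(((24 - 33) - 46) + v(-12, -8))² = (((24 - 33) - 46) + (-12 - 10*(-8)))² = ((-9 - 46) + (-12 + 80))² = (-55 + 68)² = 13² = 169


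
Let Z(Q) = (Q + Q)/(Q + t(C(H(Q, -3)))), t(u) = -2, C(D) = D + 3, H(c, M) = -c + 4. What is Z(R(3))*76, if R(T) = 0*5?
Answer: 0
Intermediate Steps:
H(c, M) = 4 - c
C(D) = 3 + D
R(T) = 0
Z(Q) = 2*Q/(-2 + Q) (Z(Q) = (Q + Q)/(Q - 2) = (2*Q)/(-2 + Q) = 2*Q/(-2 + Q))
Z(R(3))*76 = (2*0/(-2 + 0))*76 = (2*0/(-2))*76 = (2*0*(-½))*76 = 0*76 = 0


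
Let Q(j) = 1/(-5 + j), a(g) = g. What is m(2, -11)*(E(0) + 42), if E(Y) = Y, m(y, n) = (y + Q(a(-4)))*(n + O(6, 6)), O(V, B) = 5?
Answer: -476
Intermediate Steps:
m(y, n) = (5 + n)*(-⅑ + y) (m(y, n) = (y + 1/(-5 - 4))*(n + 5) = (y + 1/(-9))*(5 + n) = (y - ⅑)*(5 + n) = (-⅑ + y)*(5 + n) = (5 + n)*(-⅑ + y))
m(2, -11)*(E(0) + 42) = (-5/9 + 5*2 - ⅑*(-11) - 11*2)*(0 + 42) = (-5/9 + 10 + 11/9 - 22)*42 = -34/3*42 = -476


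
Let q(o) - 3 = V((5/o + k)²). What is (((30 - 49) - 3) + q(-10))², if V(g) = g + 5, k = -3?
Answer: 49/16 ≈ 3.0625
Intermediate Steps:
V(g) = 5 + g
q(o) = 8 + (-3 + 5/o)² (q(o) = 3 + (5 + (5/o - 3)²) = 3 + (5 + (-3 + 5/o)²) = 8 + (-3 + 5/o)²)
(((30 - 49) - 3) + q(-10))² = (((30 - 49) - 3) + (17 - 30/(-10) + 25/(-10)²))² = ((-19 - 3) + (17 - 30*(-⅒) + 25*(1/100)))² = (-22 + (17 + 3 + ¼))² = (-22 + 81/4)² = (-7/4)² = 49/16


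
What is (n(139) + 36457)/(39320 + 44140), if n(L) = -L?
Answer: 6053/13910 ≈ 0.43515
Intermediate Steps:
(n(139) + 36457)/(39320 + 44140) = (-1*139 + 36457)/(39320 + 44140) = (-139 + 36457)/83460 = 36318*(1/83460) = 6053/13910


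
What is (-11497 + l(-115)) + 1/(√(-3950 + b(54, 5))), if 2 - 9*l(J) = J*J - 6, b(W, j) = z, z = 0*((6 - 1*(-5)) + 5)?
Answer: -116690/9 - I*√158/790 ≈ -12966.0 - 0.015911*I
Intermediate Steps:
z = 0 (z = 0*((6 + 5) + 5) = 0*(11 + 5) = 0*16 = 0)
b(W, j) = 0
l(J) = 8/9 - J²/9 (l(J) = 2/9 - (J*J - 6)/9 = 2/9 - (J² - 6)/9 = 2/9 - (-6 + J²)/9 = 2/9 + (⅔ - J²/9) = 8/9 - J²/9)
(-11497 + l(-115)) + 1/(√(-3950 + b(54, 5))) = (-11497 + (8/9 - ⅑*(-115)²)) + 1/(√(-3950 + 0)) = (-11497 + (8/9 - ⅑*13225)) + 1/(√(-3950)) = (-11497 + (8/9 - 13225/9)) + 1/(5*I*√158) = (-11497 - 13217/9) - I*√158/790 = -116690/9 - I*√158/790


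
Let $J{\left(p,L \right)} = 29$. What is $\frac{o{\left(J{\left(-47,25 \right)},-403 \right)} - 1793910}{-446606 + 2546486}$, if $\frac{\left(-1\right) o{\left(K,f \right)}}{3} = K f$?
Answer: $- \frac{30857}{36840} \approx -0.83759$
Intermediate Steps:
$o{\left(K,f \right)} = - 3 K f$
$\frac{o{\left(J{\left(-47,25 \right)},-403 \right)} - 1793910}{-446606 + 2546486} = \frac{\left(-3\right) 29 \left(-403\right) - 1793910}{-446606 + 2546486} = \frac{35061 - 1793910}{2099880} = \left(-1758849\right) \frac{1}{2099880} = - \frac{30857}{36840}$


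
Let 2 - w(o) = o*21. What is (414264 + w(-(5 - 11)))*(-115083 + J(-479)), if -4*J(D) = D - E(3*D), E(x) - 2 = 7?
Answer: -47609948540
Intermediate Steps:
w(o) = 2 - 21*o (w(o) = 2 - o*21 = 2 - 21*o)
E(x) = 9 (E(x) = 2 + 7 = 9)
J(D) = 9/4 - D/4 (J(D) = -(D - 1*9)/4 = -(D - 9)/4 = -(-9 + D)/4 = 9/4 - D/4)
(414264 + w(-(5 - 11)))*(-115083 + J(-479)) = (414264 + (2 - (-21)*(5 - 11)))*(-115083 + (9/4 - ¼*(-479))) = (414264 + (2 - (-21)*(-6)))*(-115083 + (9/4 + 479/4)) = (414264 + (2 - 21*6))*(-115083 + 122) = (414264 + (2 - 126))*(-114961) = (414264 - 124)*(-114961) = 414140*(-114961) = -47609948540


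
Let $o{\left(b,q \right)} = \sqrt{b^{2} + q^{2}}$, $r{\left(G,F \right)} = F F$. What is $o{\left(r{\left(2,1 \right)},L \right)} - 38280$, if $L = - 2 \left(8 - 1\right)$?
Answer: $-38280 + \sqrt{197} \approx -38266.0$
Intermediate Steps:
$L = -14$ ($L = \left(-2\right) 7 = -14$)
$r{\left(G,F \right)} = F^{2}$
$o{\left(r{\left(2,1 \right)},L \right)} - 38280 = \sqrt{\left(1^{2}\right)^{2} + \left(-14\right)^{2}} - 38280 = \sqrt{1^{2} + 196} - 38280 = \sqrt{1 + 196} - 38280 = \sqrt{197} - 38280 = -38280 + \sqrt{197}$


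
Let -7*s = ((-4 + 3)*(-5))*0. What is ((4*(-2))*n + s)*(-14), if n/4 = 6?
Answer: 2688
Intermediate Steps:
n = 24 (n = 4*6 = 24)
s = 0 (s = -(-4 + 3)*(-5)*0/7 = -(-1*(-5))*0/7 = -5*0/7 = -⅐*0 = 0)
((4*(-2))*n + s)*(-14) = ((4*(-2))*24 + 0)*(-14) = (-8*24 + 0)*(-14) = (-192 + 0)*(-14) = -192*(-14) = 2688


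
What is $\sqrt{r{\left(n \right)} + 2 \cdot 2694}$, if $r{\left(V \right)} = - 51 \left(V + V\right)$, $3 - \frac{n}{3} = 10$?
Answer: $\sqrt{7530} \approx 86.776$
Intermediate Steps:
$n = -21$ ($n = 9 - 30 = -21$)
$r{\left(V \right)} = - 102 V$ ($r{\left(V \right)} = - 51 \cdot 2 V = - 102 V$)
$\sqrt{r{\left(n \right)} + 2 \cdot 2694} = \sqrt{\left(-102\right) \left(-21\right) + 2 \cdot 2694} = \sqrt{2142 + 5388} = \sqrt{7530}$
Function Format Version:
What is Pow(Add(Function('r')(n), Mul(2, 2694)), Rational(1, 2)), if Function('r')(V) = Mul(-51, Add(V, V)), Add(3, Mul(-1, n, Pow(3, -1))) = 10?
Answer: Pow(7530, Rational(1, 2)) ≈ 86.776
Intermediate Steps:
n = -21 (n = Add(9, Mul(-3, 10)) = Add(9, -30) = -21)
Function('r')(V) = Mul(-102, V) (Function('r')(V) = Mul(-51, Mul(2, V)) = Mul(-102, V))
Pow(Add(Function('r')(n), Mul(2, 2694)), Rational(1, 2)) = Pow(Add(Mul(-102, -21), Mul(2, 2694)), Rational(1, 2)) = Pow(Add(2142, 5388), Rational(1, 2)) = Pow(7530, Rational(1, 2))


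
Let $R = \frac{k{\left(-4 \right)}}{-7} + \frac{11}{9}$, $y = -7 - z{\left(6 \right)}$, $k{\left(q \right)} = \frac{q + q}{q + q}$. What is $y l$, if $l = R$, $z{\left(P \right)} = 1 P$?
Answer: $- \frac{884}{63} \approx -14.032$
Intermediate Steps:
$k{\left(q \right)} = 1$ ($k{\left(q \right)} = \frac{2 q}{2 q} = 2 q \frac{1}{2 q} = 1$)
$z{\left(P \right)} = P$
$y = -13$ ($y = -7 - 6 = -13$)
$R = \frac{68}{63}$ ($R = 1 \frac{1}{-7} + \frac{11}{9} = 1 \left(- \frac{1}{7}\right) + 11 \cdot \frac{1}{9} = - \frac{1}{7} + \frac{11}{9} = \frac{68}{63} \approx 1.0794$)
$l = \frac{68}{63} \approx 1.0794$
$y l = \left(-13\right) \frac{68}{63} = - \frac{884}{63}$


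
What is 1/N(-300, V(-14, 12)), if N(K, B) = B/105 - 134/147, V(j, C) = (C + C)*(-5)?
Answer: -147/302 ≈ -0.48675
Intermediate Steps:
V(j, C) = -10*C (V(j, C) = (2*C)*(-5) = -10*C)
N(K, B) = -134/147 + B/105 (N(K, B) = B*(1/105) - 134*1/147 = B/105 - 134/147 = -134/147 + B/105)
1/N(-300, V(-14, 12)) = 1/(-134/147 + (-10*12)/105) = 1/(-134/147 + (1/105)*(-120)) = 1/(-134/147 - 8/7) = 1/(-302/147) = -147/302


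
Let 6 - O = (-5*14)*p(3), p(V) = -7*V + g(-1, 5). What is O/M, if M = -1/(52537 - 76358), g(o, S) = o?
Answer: -36541414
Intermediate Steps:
p(V) = -1 - 7*V (p(V) = -7*V - 1 = -1 - 7*V)
O = -1534 (O = 6 - (-5*14)*(-1 - 7*3) = 6 - (-70)*(-1 - 21) = 6 - (-70)*(-22) = 6 - 1*1540 = 6 - 1540 = -1534)
M = 1/23821 (M = -1/(-23821) = -1*(-1/23821) = 1/23821 ≈ 4.1980e-5)
O/M = -1534/1/23821 = -1534*23821 = -36541414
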